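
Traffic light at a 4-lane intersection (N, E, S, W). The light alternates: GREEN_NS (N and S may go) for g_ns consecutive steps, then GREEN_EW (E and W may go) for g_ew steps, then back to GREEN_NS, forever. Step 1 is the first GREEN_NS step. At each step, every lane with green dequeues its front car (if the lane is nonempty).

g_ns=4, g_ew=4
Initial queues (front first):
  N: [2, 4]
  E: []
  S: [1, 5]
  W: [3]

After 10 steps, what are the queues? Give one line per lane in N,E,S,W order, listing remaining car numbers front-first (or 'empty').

Step 1 [NS]: N:car2-GO,E:wait,S:car1-GO,W:wait | queues: N=1 E=0 S=1 W=1
Step 2 [NS]: N:car4-GO,E:wait,S:car5-GO,W:wait | queues: N=0 E=0 S=0 W=1
Step 3 [NS]: N:empty,E:wait,S:empty,W:wait | queues: N=0 E=0 S=0 W=1
Step 4 [NS]: N:empty,E:wait,S:empty,W:wait | queues: N=0 E=0 S=0 W=1
Step 5 [EW]: N:wait,E:empty,S:wait,W:car3-GO | queues: N=0 E=0 S=0 W=0

N: empty
E: empty
S: empty
W: empty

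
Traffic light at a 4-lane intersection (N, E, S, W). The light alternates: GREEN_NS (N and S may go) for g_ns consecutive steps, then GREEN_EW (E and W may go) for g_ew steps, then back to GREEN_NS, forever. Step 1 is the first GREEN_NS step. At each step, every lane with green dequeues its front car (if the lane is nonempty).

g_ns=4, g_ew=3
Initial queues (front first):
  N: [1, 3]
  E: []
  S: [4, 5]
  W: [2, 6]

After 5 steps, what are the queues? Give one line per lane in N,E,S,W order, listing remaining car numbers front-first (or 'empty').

Step 1 [NS]: N:car1-GO,E:wait,S:car4-GO,W:wait | queues: N=1 E=0 S=1 W=2
Step 2 [NS]: N:car3-GO,E:wait,S:car5-GO,W:wait | queues: N=0 E=0 S=0 W=2
Step 3 [NS]: N:empty,E:wait,S:empty,W:wait | queues: N=0 E=0 S=0 W=2
Step 4 [NS]: N:empty,E:wait,S:empty,W:wait | queues: N=0 E=0 S=0 W=2
Step 5 [EW]: N:wait,E:empty,S:wait,W:car2-GO | queues: N=0 E=0 S=0 W=1

N: empty
E: empty
S: empty
W: 6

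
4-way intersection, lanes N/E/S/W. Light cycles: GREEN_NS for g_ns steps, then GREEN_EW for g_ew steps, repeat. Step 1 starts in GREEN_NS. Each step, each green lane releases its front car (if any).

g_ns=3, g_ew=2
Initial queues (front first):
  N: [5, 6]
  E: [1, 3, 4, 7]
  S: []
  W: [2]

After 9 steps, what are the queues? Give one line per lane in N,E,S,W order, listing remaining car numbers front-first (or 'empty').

Step 1 [NS]: N:car5-GO,E:wait,S:empty,W:wait | queues: N=1 E=4 S=0 W=1
Step 2 [NS]: N:car6-GO,E:wait,S:empty,W:wait | queues: N=0 E=4 S=0 W=1
Step 3 [NS]: N:empty,E:wait,S:empty,W:wait | queues: N=0 E=4 S=0 W=1
Step 4 [EW]: N:wait,E:car1-GO,S:wait,W:car2-GO | queues: N=0 E=3 S=0 W=0
Step 5 [EW]: N:wait,E:car3-GO,S:wait,W:empty | queues: N=0 E=2 S=0 W=0
Step 6 [NS]: N:empty,E:wait,S:empty,W:wait | queues: N=0 E=2 S=0 W=0
Step 7 [NS]: N:empty,E:wait,S:empty,W:wait | queues: N=0 E=2 S=0 W=0
Step 8 [NS]: N:empty,E:wait,S:empty,W:wait | queues: N=0 E=2 S=0 W=0
Step 9 [EW]: N:wait,E:car4-GO,S:wait,W:empty | queues: N=0 E=1 S=0 W=0

N: empty
E: 7
S: empty
W: empty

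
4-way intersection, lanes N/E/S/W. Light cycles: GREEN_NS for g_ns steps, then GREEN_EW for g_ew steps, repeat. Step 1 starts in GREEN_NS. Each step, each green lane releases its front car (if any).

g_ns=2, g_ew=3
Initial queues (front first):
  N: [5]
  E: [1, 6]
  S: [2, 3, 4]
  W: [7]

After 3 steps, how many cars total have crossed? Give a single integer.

Step 1 [NS]: N:car5-GO,E:wait,S:car2-GO,W:wait | queues: N=0 E=2 S=2 W=1
Step 2 [NS]: N:empty,E:wait,S:car3-GO,W:wait | queues: N=0 E=2 S=1 W=1
Step 3 [EW]: N:wait,E:car1-GO,S:wait,W:car7-GO | queues: N=0 E=1 S=1 W=0
Cars crossed by step 3: 5

Answer: 5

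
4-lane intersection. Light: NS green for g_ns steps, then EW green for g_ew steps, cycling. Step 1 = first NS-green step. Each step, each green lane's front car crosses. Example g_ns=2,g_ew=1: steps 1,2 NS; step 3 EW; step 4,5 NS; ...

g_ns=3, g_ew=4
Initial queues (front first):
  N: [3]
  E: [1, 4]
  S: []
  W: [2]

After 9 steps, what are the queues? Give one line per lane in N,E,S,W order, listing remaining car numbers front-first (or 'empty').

Step 1 [NS]: N:car3-GO,E:wait,S:empty,W:wait | queues: N=0 E=2 S=0 W=1
Step 2 [NS]: N:empty,E:wait,S:empty,W:wait | queues: N=0 E=2 S=0 W=1
Step 3 [NS]: N:empty,E:wait,S:empty,W:wait | queues: N=0 E=2 S=0 W=1
Step 4 [EW]: N:wait,E:car1-GO,S:wait,W:car2-GO | queues: N=0 E=1 S=0 W=0
Step 5 [EW]: N:wait,E:car4-GO,S:wait,W:empty | queues: N=0 E=0 S=0 W=0

N: empty
E: empty
S: empty
W: empty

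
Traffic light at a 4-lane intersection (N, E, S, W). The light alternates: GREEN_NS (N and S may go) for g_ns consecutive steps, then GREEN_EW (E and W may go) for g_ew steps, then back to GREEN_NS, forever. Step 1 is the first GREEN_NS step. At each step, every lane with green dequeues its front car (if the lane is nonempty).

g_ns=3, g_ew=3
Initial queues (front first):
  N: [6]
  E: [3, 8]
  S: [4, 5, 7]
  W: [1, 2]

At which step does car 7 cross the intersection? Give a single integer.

Step 1 [NS]: N:car6-GO,E:wait,S:car4-GO,W:wait | queues: N=0 E=2 S=2 W=2
Step 2 [NS]: N:empty,E:wait,S:car5-GO,W:wait | queues: N=0 E=2 S=1 W=2
Step 3 [NS]: N:empty,E:wait,S:car7-GO,W:wait | queues: N=0 E=2 S=0 W=2
Step 4 [EW]: N:wait,E:car3-GO,S:wait,W:car1-GO | queues: N=0 E=1 S=0 W=1
Step 5 [EW]: N:wait,E:car8-GO,S:wait,W:car2-GO | queues: N=0 E=0 S=0 W=0
Car 7 crosses at step 3

3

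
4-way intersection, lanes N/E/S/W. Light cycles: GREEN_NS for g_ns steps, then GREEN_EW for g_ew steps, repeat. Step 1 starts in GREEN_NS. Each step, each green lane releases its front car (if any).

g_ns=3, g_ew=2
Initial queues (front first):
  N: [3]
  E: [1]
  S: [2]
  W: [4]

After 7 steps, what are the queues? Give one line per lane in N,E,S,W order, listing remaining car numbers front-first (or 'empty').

Step 1 [NS]: N:car3-GO,E:wait,S:car2-GO,W:wait | queues: N=0 E=1 S=0 W=1
Step 2 [NS]: N:empty,E:wait,S:empty,W:wait | queues: N=0 E=1 S=0 W=1
Step 3 [NS]: N:empty,E:wait,S:empty,W:wait | queues: N=0 E=1 S=0 W=1
Step 4 [EW]: N:wait,E:car1-GO,S:wait,W:car4-GO | queues: N=0 E=0 S=0 W=0

N: empty
E: empty
S: empty
W: empty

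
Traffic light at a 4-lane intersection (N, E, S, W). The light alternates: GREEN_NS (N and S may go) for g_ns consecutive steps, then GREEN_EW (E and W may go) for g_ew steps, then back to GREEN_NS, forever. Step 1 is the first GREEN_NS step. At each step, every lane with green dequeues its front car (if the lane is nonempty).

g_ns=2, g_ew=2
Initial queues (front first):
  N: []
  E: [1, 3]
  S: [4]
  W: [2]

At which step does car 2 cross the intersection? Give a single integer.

Step 1 [NS]: N:empty,E:wait,S:car4-GO,W:wait | queues: N=0 E=2 S=0 W=1
Step 2 [NS]: N:empty,E:wait,S:empty,W:wait | queues: N=0 E=2 S=0 W=1
Step 3 [EW]: N:wait,E:car1-GO,S:wait,W:car2-GO | queues: N=0 E=1 S=0 W=0
Step 4 [EW]: N:wait,E:car3-GO,S:wait,W:empty | queues: N=0 E=0 S=0 W=0
Car 2 crosses at step 3

3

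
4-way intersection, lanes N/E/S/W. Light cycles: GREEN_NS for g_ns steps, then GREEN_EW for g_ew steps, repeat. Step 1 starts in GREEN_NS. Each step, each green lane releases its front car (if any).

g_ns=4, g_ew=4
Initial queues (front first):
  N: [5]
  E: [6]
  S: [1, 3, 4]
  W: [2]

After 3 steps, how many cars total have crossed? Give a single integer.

Step 1 [NS]: N:car5-GO,E:wait,S:car1-GO,W:wait | queues: N=0 E=1 S=2 W=1
Step 2 [NS]: N:empty,E:wait,S:car3-GO,W:wait | queues: N=0 E=1 S=1 W=1
Step 3 [NS]: N:empty,E:wait,S:car4-GO,W:wait | queues: N=0 E=1 S=0 W=1
Cars crossed by step 3: 4

Answer: 4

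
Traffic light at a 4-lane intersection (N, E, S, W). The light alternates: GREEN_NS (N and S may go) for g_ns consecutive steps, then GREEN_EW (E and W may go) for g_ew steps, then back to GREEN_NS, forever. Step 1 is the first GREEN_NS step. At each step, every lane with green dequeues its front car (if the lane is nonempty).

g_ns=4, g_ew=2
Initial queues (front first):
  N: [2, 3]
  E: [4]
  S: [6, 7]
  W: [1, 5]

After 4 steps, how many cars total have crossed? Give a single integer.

Answer: 4

Derivation:
Step 1 [NS]: N:car2-GO,E:wait,S:car6-GO,W:wait | queues: N=1 E=1 S=1 W=2
Step 2 [NS]: N:car3-GO,E:wait,S:car7-GO,W:wait | queues: N=0 E=1 S=0 W=2
Step 3 [NS]: N:empty,E:wait,S:empty,W:wait | queues: N=0 E=1 S=0 W=2
Step 4 [NS]: N:empty,E:wait,S:empty,W:wait | queues: N=0 E=1 S=0 W=2
Cars crossed by step 4: 4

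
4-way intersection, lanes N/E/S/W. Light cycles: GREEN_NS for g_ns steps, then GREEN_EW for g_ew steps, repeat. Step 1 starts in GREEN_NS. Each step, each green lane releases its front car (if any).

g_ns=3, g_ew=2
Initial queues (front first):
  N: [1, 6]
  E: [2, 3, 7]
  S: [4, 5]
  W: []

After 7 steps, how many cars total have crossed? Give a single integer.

Step 1 [NS]: N:car1-GO,E:wait,S:car4-GO,W:wait | queues: N=1 E=3 S=1 W=0
Step 2 [NS]: N:car6-GO,E:wait,S:car5-GO,W:wait | queues: N=0 E=3 S=0 W=0
Step 3 [NS]: N:empty,E:wait,S:empty,W:wait | queues: N=0 E=3 S=0 W=0
Step 4 [EW]: N:wait,E:car2-GO,S:wait,W:empty | queues: N=0 E=2 S=0 W=0
Step 5 [EW]: N:wait,E:car3-GO,S:wait,W:empty | queues: N=0 E=1 S=0 W=0
Step 6 [NS]: N:empty,E:wait,S:empty,W:wait | queues: N=0 E=1 S=0 W=0
Step 7 [NS]: N:empty,E:wait,S:empty,W:wait | queues: N=0 E=1 S=0 W=0
Cars crossed by step 7: 6

Answer: 6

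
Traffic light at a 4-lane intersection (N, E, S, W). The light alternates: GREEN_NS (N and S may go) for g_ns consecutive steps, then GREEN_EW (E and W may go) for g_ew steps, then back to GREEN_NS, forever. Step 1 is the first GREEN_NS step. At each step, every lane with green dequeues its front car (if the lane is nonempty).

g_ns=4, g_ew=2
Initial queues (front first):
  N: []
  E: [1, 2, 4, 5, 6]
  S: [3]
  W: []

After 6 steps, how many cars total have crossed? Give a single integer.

Step 1 [NS]: N:empty,E:wait,S:car3-GO,W:wait | queues: N=0 E=5 S=0 W=0
Step 2 [NS]: N:empty,E:wait,S:empty,W:wait | queues: N=0 E=5 S=0 W=0
Step 3 [NS]: N:empty,E:wait,S:empty,W:wait | queues: N=0 E=5 S=0 W=0
Step 4 [NS]: N:empty,E:wait,S:empty,W:wait | queues: N=0 E=5 S=0 W=0
Step 5 [EW]: N:wait,E:car1-GO,S:wait,W:empty | queues: N=0 E=4 S=0 W=0
Step 6 [EW]: N:wait,E:car2-GO,S:wait,W:empty | queues: N=0 E=3 S=0 W=0
Cars crossed by step 6: 3

Answer: 3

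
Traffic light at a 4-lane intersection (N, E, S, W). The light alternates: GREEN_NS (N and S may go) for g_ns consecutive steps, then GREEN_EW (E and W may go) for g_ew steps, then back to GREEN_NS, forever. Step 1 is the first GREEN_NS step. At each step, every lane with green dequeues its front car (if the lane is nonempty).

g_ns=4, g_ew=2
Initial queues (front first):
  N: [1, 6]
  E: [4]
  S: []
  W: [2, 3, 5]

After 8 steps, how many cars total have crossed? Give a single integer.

Answer: 5

Derivation:
Step 1 [NS]: N:car1-GO,E:wait,S:empty,W:wait | queues: N=1 E=1 S=0 W=3
Step 2 [NS]: N:car6-GO,E:wait,S:empty,W:wait | queues: N=0 E=1 S=0 W=3
Step 3 [NS]: N:empty,E:wait,S:empty,W:wait | queues: N=0 E=1 S=0 W=3
Step 4 [NS]: N:empty,E:wait,S:empty,W:wait | queues: N=0 E=1 S=0 W=3
Step 5 [EW]: N:wait,E:car4-GO,S:wait,W:car2-GO | queues: N=0 E=0 S=0 W=2
Step 6 [EW]: N:wait,E:empty,S:wait,W:car3-GO | queues: N=0 E=0 S=0 W=1
Step 7 [NS]: N:empty,E:wait,S:empty,W:wait | queues: N=0 E=0 S=0 W=1
Step 8 [NS]: N:empty,E:wait,S:empty,W:wait | queues: N=0 E=0 S=0 W=1
Cars crossed by step 8: 5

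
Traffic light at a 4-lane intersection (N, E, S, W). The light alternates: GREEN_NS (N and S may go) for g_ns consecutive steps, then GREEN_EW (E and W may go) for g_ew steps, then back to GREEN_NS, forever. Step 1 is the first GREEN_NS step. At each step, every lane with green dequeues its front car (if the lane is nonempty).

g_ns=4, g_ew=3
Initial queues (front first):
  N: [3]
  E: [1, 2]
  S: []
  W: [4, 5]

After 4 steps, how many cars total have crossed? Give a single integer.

Step 1 [NS]: N:car3-GO,E:wait,S:empty,W:wait | queues: N=0 E=2 S=0 W=2
Step 2 [NS]: N:empty,E:wait,S:empty,W:wait | queues: N=0 E=2 S=0 W=2
Step 3 [NS]: N:empty,E:wait,S:empty,W:wait | queues: N=0 E=2 S=0 W=2
Step 4 [NS]: N:empty,E:wait,S:empty,W:wait | queues: N=0 E=2 S=0 W=2
Cars crossed by step 4: 1

Answer: 1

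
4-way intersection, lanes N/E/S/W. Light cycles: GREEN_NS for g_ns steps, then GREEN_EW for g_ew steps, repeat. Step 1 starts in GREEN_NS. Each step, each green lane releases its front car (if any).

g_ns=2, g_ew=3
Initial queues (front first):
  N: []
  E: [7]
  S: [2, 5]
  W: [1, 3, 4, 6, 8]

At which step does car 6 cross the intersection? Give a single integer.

Step 1 [NS]: N:empty,E:wait,S:car2-GO,W:wait | queues: N=0 E=1 S=1 W=5
Step 2 [NS]: N:empty,E:wait,S:car5-GO,W:wait | queues: N=0 E=1 S=0 W=5
Step 3 [EW]: N:wait,E:car7-GO,S:wait,W:car1-GO | queues: N=0 E=0 S=0 W=4
Step 4 [EW]: N:wait,E:empty,S:wait,W:car3-GO | queues: N=0 E=0 S=0 W=3
Step 5 [EW]: N:wait,E:empty,S:wait,W:car4-GO | queues: N=0 E=0 S=0 W=2
Step 6 [NS]: N:empty,E:wait,S:empty,W:wait | queues: N=0 E=0 S=0 W=2
Step 7 [NS]: N:empty,E:wait,S:empty,W:wait | queues: N=0 E=0 S=0 W=2
Step 8 [EW]: N:wait,E:empty,S:wait,W:car6-GO | queues: N=0 E=0 S=0 W=1
Step 9 [EW]: N:wait,E:empty,S:wait,W:car8-GO | queues: N=0 E=0 S=0 W=0
Car 6 crosses at step 8

8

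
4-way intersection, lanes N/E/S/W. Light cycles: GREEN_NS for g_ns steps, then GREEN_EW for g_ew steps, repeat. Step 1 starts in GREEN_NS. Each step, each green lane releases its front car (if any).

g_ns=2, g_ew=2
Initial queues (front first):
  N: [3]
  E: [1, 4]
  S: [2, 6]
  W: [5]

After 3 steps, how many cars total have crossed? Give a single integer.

Answer: 5

Derivation:
Step 1 [NS]: N:car3-GO,E:wait,S:car2-GO,W:wait | queues: N=0 E=2 S=1 W=1
Step 2 [NS]: N:empty,E:wait,S:car6-GO,W:wait | queues: N=0 E=2 S=0 W=1
Step 3 [EW]: N:wait,E:car1-GO,S:wait,W:car5-GO | queues: N=0 E=1 S=0 W=0
Cars crossed by step 3: 5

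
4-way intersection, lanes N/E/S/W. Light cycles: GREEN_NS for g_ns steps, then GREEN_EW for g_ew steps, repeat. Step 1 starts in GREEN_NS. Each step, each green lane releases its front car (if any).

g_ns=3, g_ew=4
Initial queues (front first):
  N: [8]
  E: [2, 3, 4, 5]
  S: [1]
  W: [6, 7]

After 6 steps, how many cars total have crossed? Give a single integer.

Step 1 [NS]: N:car8-GO,E:wait,S:car1-GO,W:wait | queues: N=0 E=4 S=0 W=2
Step 2 [NS]: N:empty,E:wait,S:empty,W:wait | queues: N=0 E=4 S=0 W=2
Step 3 [NS]: N:empty,E:wait,S:empty,W:wait | queues: N=0 E=4 S=0 W=2
Step 4 [EW]: N:wait,E:car2-GO,S:wait,W:car6-GO | queues: N=0 E=3 S=0 W=1
Step 5 [EW]: N:wait,E:car3-GO,S:wait,W:car7-GO | queues: N=0 E=2 S=0 W=0
Step 6 [EW]: N:wait,E:car4-GO,S:wait,W:empty | queues: N=0 E=1 S=0 W=0
Cars crossed by step 6: 7

Answer: 7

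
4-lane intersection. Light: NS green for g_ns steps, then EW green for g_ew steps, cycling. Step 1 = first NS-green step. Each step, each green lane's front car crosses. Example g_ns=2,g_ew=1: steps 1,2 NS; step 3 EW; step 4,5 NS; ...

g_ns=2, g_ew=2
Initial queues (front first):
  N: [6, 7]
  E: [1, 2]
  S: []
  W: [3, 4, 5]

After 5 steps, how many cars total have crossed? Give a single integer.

Answer: 6

Derivation:
Step 1 [NS]: N:car6-GO,E:wait,S:empty,W:wait | queues: N=1 E=2 S=0 W=3
Step 2 [NS]: N:car7-GO,E:wait,S:empty,W:wait | queues: N=0 E=2 S=0 W=3
Step 3 [EW]: N:wait,E:car1-GO,S:wait,W:car3-GO | queues: N=0 E=1 S=0 W=2
Step 4 [EW]: N:wait,E:car2-GO,S:wait,W:car4-GO | queues: N=0 E=0 S=0 W=1
Step 5 [NS]: N:empty,E:wait,S:empty,W:wait | queues: N=0 E=0 S=0 W=1
Cars crossed by step 5: 6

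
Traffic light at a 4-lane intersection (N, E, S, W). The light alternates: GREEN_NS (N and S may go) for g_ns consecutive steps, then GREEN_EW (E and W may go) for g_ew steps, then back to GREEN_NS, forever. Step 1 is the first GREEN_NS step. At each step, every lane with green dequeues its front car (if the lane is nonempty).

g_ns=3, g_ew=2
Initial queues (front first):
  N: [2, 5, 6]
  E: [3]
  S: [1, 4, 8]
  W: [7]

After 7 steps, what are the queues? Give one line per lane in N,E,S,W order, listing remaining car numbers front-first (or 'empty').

Step 1 [NS]: N:car2-GO,E:wait,S:car1-GO,W:wait | queues: N=2 E=1 S=2 W=1
Step 2 [NS]: N:car5-GO,E:wait,S:car4-GO,W:wait | queues: N=1 E=1 S=1 W=1
Step 3 [NS]: N:car6-GO,E:wait,S:car8-GO,W:wait | queues: N=0 E=1 S=0 W=1
Step 4 [EW]: N:wait,E:car3-GO,S:wait,W:car7-GO | queues: N=0 E=0 S=0 W=0

N: empty
E: empty
S: empty
W: empty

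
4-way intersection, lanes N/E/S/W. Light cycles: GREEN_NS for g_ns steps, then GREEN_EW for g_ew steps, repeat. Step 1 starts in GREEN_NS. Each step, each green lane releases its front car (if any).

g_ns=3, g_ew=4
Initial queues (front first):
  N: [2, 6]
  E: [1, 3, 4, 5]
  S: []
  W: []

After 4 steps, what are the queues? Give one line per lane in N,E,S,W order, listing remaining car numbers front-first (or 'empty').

Step 1 [NS]: N:car2-GO,E:wait,S:empty,W:wait | queues: N=1 E=4 S=0 W=0
Step 2 [NS]: N:car6-GO,E:wait,S:empty,W:wait | queues: N=0 E=4 S=0 W=0
Step 3 [NS]: N:empty,E:wait,S:empty,W:wait | queues: N=0 E=4 S=0 W=0
Step 4 [EW]: N:wait,E:car1-GO,S:wait,W:empty | queues: N=0 E=3 S=0 W=0

N: empty
E: 3 4 5
S: empty
W: empty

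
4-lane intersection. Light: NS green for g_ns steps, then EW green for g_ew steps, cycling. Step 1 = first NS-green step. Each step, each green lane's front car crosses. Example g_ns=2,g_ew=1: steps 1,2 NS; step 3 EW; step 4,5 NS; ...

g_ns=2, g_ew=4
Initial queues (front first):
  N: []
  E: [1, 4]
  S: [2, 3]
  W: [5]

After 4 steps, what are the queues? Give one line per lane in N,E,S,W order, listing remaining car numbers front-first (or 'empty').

Step 1 [NS]: N:empty,E:wait,S:car2-GO,W:wait | queues: N=0 E=2 S=1 W=1
Step 2 [NS]: N:empty,E:wait,S:car3-GO,W:wait | queues: N=0 E=2 S=0 W=1
Step 3 [EW]: N:wait,E:car1-GO,S:wait,W:car5-GO | queues: N=0 E=1 S=0 W=0
Step 4 [EW]: N:wait,E:car4-GO,S:wait,W:empty | queues: N=0 E=0 S=0 W=0

N: empty
E: empty
S: empty
W: empty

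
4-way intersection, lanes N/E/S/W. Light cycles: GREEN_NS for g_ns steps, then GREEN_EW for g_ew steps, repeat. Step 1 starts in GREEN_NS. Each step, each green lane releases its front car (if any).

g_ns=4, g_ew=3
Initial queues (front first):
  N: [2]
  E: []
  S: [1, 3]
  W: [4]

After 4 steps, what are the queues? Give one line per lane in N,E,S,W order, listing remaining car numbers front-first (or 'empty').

Step 1 [NS]: N:car2-GO,E:wait,S:car1-GO,W:wait | queues: N=0 E=0 S=1 W=1
Step 2 [NS]: N:empty,E:wait,S:car3-GO,W:wait | queues: N=0 E=0 S=0 W=1
Step 3 [NS]: N:empty,E:wait,S:empty,W:wait | queues: N=0 E=0 S=0 W=1
Step 4 [NS]: N:empty,E:wait,S:empty,W:wait | queues: N=0 E=0 S=0 W=1

N: empty
E: empty
S: empty
W: 4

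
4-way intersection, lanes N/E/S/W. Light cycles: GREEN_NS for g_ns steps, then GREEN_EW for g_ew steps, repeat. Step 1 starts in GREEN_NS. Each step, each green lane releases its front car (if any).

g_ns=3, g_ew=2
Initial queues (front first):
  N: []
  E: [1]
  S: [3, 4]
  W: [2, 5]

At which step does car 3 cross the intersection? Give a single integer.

Step 1 [NS]: N:empty,E:wait,S:car3-GO,W:wait | queues: N=0 E=1 S=1 W=2
Step 2 [NS]: N:empty,E:wait,S:car4-GO,W:wait | queues: N=0 E=1 S=0 W=2
Step 3 [NS]: N:empty,E:wait,S:empty,W:wait | queues: N=0 E=1 S=0 W=2
Step 4 [EW]: N:wait,E:car1-GO,S:wait,W:car2-GO | queues: N=0 E=0 S=0 W=1
Step 5 [EW]: N:wait,E:empty,S:wait,W:car5-GO | queues: N=0 E=0 S=0 W=0
Car 3 crosses at step 1

1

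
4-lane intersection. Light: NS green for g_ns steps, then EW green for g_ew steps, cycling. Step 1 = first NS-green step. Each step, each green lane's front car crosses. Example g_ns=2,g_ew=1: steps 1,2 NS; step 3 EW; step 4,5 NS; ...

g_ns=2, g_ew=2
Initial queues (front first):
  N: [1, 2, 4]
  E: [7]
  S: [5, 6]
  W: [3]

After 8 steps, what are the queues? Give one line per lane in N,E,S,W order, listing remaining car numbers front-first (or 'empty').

Step 1 [NS]: N:car1-GO,E:wait,S:car5-GO,W:wait | queues: N=2 E=1 S=1 W=1
Step 2 [NS]: N:car2-GO,E:wait,S:car6-GO,W:wait | queues: N=1 E=1 S=0 W=1
Step 3 [EW]: N:wait,E:car7-GO,S:wait,W:car3-GO | queues: N=1 E=0 S=0 W=0
Step 4 [EW]: N:wait,E:empty,S:wait,W:empty | queues: N=1 E=0 S=0 W=0
Step 5 [NS]: N:car4-GO,E:wait,S:empty,W:wait | queues: N=0 E=0 S=0 W=0

N: empty
E: empty
S: empty
W: empty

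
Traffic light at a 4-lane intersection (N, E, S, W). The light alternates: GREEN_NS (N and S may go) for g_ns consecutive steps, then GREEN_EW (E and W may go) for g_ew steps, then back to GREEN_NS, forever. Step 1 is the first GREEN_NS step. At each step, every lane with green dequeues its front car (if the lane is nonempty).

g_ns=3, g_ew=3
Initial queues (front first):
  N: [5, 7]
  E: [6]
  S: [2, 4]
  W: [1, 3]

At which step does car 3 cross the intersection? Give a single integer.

Step 1 [NS]: N:car5-GO,E:wait,S:car2-GO,W:wait | queues: N=1 E=1 S=1 W=2
Step 2 [NS]: N:car7-GO,E:wait,S:car4-GO,W:wait | queues: N=0 E=1 S=0 W=2
Step 3 [NS]: N:empty,E:wait,S:empty,W:wait | queues: N=0 E=1 S=0 W=2
Step 4 [EW]: N:wait,E:car6-GO,S:wait,W:car1-GO | queues: N=0 E=0 S=0 W=1
Step 5 [EW]: N:wait,E:empty,S:wait,W:car3-GO | queues: N=0 E=0 S=0 W=0
Car 3 crosses at step 5

5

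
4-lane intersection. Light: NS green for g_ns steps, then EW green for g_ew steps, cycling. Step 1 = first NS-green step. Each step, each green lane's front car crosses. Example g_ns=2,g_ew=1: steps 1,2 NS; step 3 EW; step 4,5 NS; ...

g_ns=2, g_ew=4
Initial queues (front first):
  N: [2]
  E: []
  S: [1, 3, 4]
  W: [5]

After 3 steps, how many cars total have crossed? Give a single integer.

Answer: 4

Derivation:
Step 1 [NS]: N:car2-GO,E:wait,S:car1-GO,W:wait | queues: N=0 E=0 S=2 W=1
Step 2 [NS]: N:empty,E:wait,S:car3-GO,W:wait | queues: N=0 E=0 S=1 W=1
Step 3 [EW]: N:wait,E:empty,S:wait,W:car5-GO | queues: N=0 E=0 S=1 W=0
Cars crossed by step 3: 4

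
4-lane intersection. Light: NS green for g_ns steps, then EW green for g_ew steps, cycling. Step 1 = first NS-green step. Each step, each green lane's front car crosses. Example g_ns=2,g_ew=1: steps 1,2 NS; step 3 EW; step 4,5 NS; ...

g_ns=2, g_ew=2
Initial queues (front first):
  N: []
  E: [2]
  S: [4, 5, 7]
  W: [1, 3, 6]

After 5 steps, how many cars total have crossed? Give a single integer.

Answer: 6

Derivation:
Step 1 [NS]: N:empty,E:wait,S:car4-GO,W:wait | queues: N=0 E=1 S=2 W=3
Step 2 [NS]: N:empty,E:wait,S:car5-GO,W:wait | queues: N=0 E=1 S=1 W=3
Step 3 [EW]: N:wait,E:car2-GO,S:wait,W:car1-GO | queues: N=0 E=0 S=1 W=2
Step 4 [EW]: N:wait,E:empty,S:wait,W:car3-GO | queues: N=0 E=0 S=1 W=1
Step 5 [NS]: N:empty,E:wait,S:car7-GO,W:wait | queues: N=0 E=0 S=0 W=1
Cars crossed by step 5: 6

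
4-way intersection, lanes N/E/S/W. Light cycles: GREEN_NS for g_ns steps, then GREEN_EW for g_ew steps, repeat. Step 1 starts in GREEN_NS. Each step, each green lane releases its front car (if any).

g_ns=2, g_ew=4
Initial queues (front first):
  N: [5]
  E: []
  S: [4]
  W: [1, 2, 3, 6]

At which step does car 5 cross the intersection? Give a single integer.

Step 1 [NS]: N:car5-GO,E:wait,S:car4-GO,W:wait | queues: N=0 E=0 S=0 W=4
Step 2 [NS]: N:empty,E:wait,S:empty,W:wait | queues: N=0 E=0 S=0 W=4
Step 3 [EW]: N:wait,E:empty,S:wait,W:car1-GO | queues: N=0 E=0 S=0 W=3
Step 4 [EW]: N:wait,E:empty,S:wait,W:car2-GO | queues: N=0 E=0 S=0 W=2
Step 5 [EW]: N:wait,E:empty,S:wait,W:car3-GO | queues: N=0 E=0 S=0 W=1
Step 6 [EW]: N:wait,E:empty,S:wait,W:car6-GO | queues: N=0 E=0 S=0 W=0
Car 5 crosses at step 1

1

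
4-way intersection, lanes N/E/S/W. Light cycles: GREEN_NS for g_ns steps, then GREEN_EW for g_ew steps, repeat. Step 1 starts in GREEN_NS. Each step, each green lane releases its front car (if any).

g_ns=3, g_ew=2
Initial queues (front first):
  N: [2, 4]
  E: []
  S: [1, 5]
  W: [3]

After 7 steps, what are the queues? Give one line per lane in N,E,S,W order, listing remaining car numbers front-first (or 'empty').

Step 1 [NS]: N:car2-GO,E:wait,S:car1-GO,W:wait | queues: N=1 E=0 S=1 W=1
Step 2 [NS]: N:car4-GO,E:wait,S:car5-GO,W:wait | queues: N=0 E=0 S=0 W=1
Step 3 [NS]: N:empty,E:wait,S:empty,W:wait | queues: N=0 E=0 S=0 W=1
Step 4 [EW]: N:wait,E:empty,S:wait,W:car3-GO | queues: N=0 E=0 S=0 W=0

N: empty
E: empty
S: empty
W: empty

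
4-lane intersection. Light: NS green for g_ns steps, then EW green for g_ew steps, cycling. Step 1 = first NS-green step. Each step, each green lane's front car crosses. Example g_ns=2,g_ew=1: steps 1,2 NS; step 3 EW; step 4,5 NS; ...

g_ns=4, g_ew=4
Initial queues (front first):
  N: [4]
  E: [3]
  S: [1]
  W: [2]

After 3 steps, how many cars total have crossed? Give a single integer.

Answer: 2

Derivation:
Step 1 [NS]: N:car4-GO,E:wait,S:car1-GO,W:wait | queues: N=0 E=1 S=0 W=1
Step 2 [NS]: N:empty,E:wait,S:empty,W:wait | queues: N=0 E=1 S=0 W=1
Step 3 [NS]: N:empty,E:wait,S:empty,W:wait | queues: N=0 E=1 S=0 W=1
Cars crossed by step 3: 2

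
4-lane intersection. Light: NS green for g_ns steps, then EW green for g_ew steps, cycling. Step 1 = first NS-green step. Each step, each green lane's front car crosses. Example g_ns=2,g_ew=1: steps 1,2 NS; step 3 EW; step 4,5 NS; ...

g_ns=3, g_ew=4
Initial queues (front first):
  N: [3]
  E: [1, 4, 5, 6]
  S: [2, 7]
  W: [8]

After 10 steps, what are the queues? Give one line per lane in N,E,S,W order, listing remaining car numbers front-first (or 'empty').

Step 1 [NS]: N:car3-GO,E:wait,S:car2-GO,W:wait | queues: N=0 E=4 S=1 W=1
Step 2 [NS]: N:empty,E:wait,S:car7-GO,W:wait | queues: N=0 E=4 S=0 W=1
Step 3 [NS]: N:empty,E:wait,S:empty,W:wait | queues: N=0 E=4 S=0 W=1
Step 4 [EW]: N:wait,E:car1-GO,S:wait,W:car8-GO | queues: N=0 E=3 S=0 W=0
Step 5 [EW]: N:wait,E:car4-GO,S:wait,W:empty | queues: N=0 E=2 S=0 W=0
Step 6 [EW]: N:wait,E:car5-GO,S:wait,W:empty | queues: N=0 E=1 S=0 W=0
Step 7 [EW]: N:wait,E:car6-GO,S:wait,W:empty | queues: N=0 E=0 S=0 W=0

N: empty
E: empty
S: empty
W: empty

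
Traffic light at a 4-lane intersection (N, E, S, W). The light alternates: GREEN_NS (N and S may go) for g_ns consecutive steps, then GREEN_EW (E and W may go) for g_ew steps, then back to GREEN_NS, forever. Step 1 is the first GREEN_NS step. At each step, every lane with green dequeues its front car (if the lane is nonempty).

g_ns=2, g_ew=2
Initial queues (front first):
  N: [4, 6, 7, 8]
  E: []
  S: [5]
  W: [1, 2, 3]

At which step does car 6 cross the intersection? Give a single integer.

Step 1 [NS]: N:car4-GO,E:wait,S:car5-GO,W:wait | queues: N=3 E=0 S=0 W=3
Step 2 [NS]: N:car6-GO,E:wait,S:empty,W:wait | queues: N=2 E=0 S=0 W=3
Step 3 [EW]: N:wait,E:empty,S:wait,W:car1-GO | queues: N=2 E=0 S=0 W=2
Step 4 [EW]: N:wait,E:empty,S:wait,W:car2-GO | queues: N=2 E=0 S=0 W=1
Step 5 [NS]: N:car7-GO,E:wait,S:empty,W:wait | queues: N=1 E=0 S=0 W=1
Step 6 [NS]: N:car8-GO,E:wait,S:empty,W:wait | queues: N=0 E=0 S=0 W=1
Step 7 [EW]: N:wait,E:empty,S:wait,W:car3-GO | queues: N=0 E=0 S=0 W=0
Car 6 crosses at step 2

2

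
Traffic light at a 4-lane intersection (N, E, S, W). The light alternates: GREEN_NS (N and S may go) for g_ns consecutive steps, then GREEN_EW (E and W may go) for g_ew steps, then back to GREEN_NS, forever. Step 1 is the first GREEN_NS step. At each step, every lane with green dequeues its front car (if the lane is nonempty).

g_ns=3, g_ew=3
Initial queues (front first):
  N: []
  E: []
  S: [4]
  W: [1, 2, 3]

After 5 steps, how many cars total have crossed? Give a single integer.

Answer: 3

Derivation:
Step 1 [NS]: N:empty,E:wait,S:car4-GO,W:wait | queues: N=0 E=0 S=0 W=3
Step 2 [NS]: N:empty,E:wait,S:empty,W:wait | queues: N=0 E=0 S=0 W=3
Step 3 [NS]: N:empty,E:wait,S:empty,W:wait | queues: N=0 E=0 S=0 W=3
Step 4 [EW]: N:wait,E:empty,S:wait,W:car1-GO | queues: N=0 E=0 S=0 W=2
Step 5 [EW]: N:wait,E:empty,S:wait,W:car2-GO | queues: N=0 E=0 S=0 W=1
Cars crossed by step 5: 3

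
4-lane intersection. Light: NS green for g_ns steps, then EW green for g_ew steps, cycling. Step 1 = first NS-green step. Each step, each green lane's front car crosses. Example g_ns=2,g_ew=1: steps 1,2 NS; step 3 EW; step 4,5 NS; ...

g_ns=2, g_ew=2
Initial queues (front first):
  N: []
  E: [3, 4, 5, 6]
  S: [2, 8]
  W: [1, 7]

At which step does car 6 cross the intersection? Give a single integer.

Step 1 [NS]: N:empty,E:wait,S:car2-GO,W:wait | queues: N=0 E=4 S=1 W=2
Step 2 [NS]: N:empty,E:wait,S:car8-GO,W:wait | queues: N=0 E=4 S=0 W=2
Step 3 [EW]: N:wait,E:car3-GO,S:wait,W:car1-GO | queues: N=0 E=3 S=0 W=1
Step 4 [EW]: N:wait,E:car4-GO,S:wait,W:car7-GO | queues: N=0 E=2 S=0 W=0
Step 5 [NS]: N:empty,E:wait,S:empty,W:wait | queues: N=0 E=2 S=0 W=0
Step 6 [NS]: N:empty,E:wait,S:empty,W:wait | queues: N=0 E=2 S=0 W=0
Step 7 [EW]: N:wait,E:car5-GO,S:wait,W:empty | queues: N=0 E=1 S=0 W=0
Step 8 [EW]: N:wait,E:car6-GO,S:wait,W:empty | queues: N=0 E=0 S=0 W=0
Car 6 crosses at step 8

8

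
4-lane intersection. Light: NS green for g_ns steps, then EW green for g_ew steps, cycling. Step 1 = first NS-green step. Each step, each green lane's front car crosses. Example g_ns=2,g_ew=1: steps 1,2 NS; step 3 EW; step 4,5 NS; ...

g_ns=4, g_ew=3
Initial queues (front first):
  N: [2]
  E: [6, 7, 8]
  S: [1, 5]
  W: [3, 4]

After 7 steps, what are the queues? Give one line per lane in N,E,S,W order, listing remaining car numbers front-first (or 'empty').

Step 1 [NS]: N:car2-GO,E:wait,S:car1-GO,W:wait | queues: N=0 E=3 S=1 W=2
Step 2 [NS]: N:empty,E:wait,S:car5-GO,W:wait | queues: N=0 E=3 S=0 W=2
Step 3 [NS]: N:empty,E:wait,S:empty,W:wait | queues: N=0 E=3 S=0 W=2
Step 4 [NS]: N:empty,E:wait,S:empty,W:wait | queues: N=0 E=3 S=0 W=2
Step 5 [EW]: N:wait,E:car6-GO,S:wait,W:car3-GO | queues: N=0 E=2 S=0 W=1
Step 6 [EW]: N:wait,E:car7-GO,S:wait,W:car4-GO | queues: N=0 E=1 S=0 W=0
Step 7 [EW]: N:wait,E:car8-GO,S:wait,W:empty | queues: N=0 E=0 S=0 W=0

N: empty
E: empty
S: empty
W: empty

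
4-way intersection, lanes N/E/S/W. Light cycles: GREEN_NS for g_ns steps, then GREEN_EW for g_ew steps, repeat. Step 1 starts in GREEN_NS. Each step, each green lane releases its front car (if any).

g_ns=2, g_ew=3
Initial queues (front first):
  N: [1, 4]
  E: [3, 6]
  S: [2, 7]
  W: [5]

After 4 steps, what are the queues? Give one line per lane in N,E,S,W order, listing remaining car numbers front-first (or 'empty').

Step 1 [NS]: N:car1-GO,E:wait,S:car2-GO,W:wait | queues: N=1 E=2 S=1 W=1
Step 2 [NS]: N:car4-GO,E:wait,S:car7-GO,W:wait | queues: N=0 E=2 S=0 W=1
Step 3 [EW]: N:wait,E:car3-GO,S:wait,W:car5-GO | queues: N=0 E=1 S=0 W=0
Step 4 [EW]: N:wait,E:car6-GO,S:wait,W:empty | queues: N=0 E=0 S=0 W=0

N: empty
E: empty
S: empty
W: empty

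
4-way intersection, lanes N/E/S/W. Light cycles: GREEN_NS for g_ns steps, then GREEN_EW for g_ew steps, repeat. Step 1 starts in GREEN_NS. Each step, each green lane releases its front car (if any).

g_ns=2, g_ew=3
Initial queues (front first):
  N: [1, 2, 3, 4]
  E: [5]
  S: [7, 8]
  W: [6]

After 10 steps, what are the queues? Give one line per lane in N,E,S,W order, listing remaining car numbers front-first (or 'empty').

Step 1 [NS]: N:car1-GO,E:wait,S:car7-GO,W:wait | queues: N=3 E=1 S=1 W=1
Step 2 [NS]: N:car2-GO,E:wait,S:car8-GO,W:wait | queues: N=2 E=1 S=0 W=1
Step 3 [EW]: N:wait,E:car5-GO,S:wait,W:car6-GO | queues: N=2 E=0 S=0 W=0
Step 4 [EW]: N:wait,E:empty,S:wait,W:empty | queues: N=2 E=0 S=0 W=0
Step 5 [EW]: N:wait,E:empty,S:wait,W:empty | queues: N=2 E=0 S=0 W=0
Step 6 [NS]: N:car3-GO,E:wait,S:empty,W:wait | queues: N=1 E=0 S=0 W=0
Step 7 [NS]: N:car4-GO,E:wait,S:empty,W:wait | queues: N=0 E=0 S=0 W=0

N: empty
E: empty
S: empty
W: empty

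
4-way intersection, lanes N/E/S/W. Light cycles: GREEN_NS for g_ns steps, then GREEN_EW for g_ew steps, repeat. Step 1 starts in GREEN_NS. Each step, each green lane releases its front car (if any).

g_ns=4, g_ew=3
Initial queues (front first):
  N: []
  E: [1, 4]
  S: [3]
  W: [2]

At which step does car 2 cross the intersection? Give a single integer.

Step 1 [NS]: N:empty,E:wait,S:car3-GO,W:wait | queues: N=0 E=2 S=0 W=1
Step 2 [NS]: N:empty,E:wait,S:empty,W:wait | queues: N=0 E=2 S=0 W=1
Step 3 [NS]: N:empty,E:wait,S:empty,W:wait | queues: N=0 E=2 S=0 W=1
Step 4 [NS]: N:empty,E:wait,S:empty,W:wait | queues: N=0 E=2 S=0 W=1
Step 5 [EW]: N:wait,E:car1-GO,S:wait,W:car2-GO | queues: N=0 E=1 S=0 W=0
Step 6 [EW]: N:wait,E:car4-GO,S:wait,W:empty | queues: N=0 E=0 S=0 W=0
Car 2 crosses at step 5

5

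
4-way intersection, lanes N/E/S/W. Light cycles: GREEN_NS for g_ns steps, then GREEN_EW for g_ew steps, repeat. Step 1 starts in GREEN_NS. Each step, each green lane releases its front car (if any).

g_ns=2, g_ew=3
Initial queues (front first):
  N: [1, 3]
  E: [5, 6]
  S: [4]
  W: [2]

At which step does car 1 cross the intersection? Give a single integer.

Step 1 [NS]: N:car1-GO,E:wait,S:car4-GO,W:wait | queues: N=1 E=2 S=0 W=1
Step 2 [NS]: N:car3-GO,E:wait,S:empty,W:wait | queues: N=0 E=2 S=0 W=1
Step 3 [EW]: N:wait,E:car5-GO,S:wait,W:car2-GO | queues: N=0 E=1 S=0 W=0
Step 4 [EW]: N:wait,E:car6-GO,S:wait,W:empty | queues: N=0 E=0 S=0 W=0
Car 1 crosses at step 1

1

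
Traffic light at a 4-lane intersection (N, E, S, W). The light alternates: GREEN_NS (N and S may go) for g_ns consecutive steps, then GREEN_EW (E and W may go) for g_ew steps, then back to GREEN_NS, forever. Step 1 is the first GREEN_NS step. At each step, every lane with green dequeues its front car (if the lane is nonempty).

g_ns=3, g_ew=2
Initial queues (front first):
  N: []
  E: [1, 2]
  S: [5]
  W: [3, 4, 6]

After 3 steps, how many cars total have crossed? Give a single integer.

Answer: 1

Derivation:
Step 1 [NS]: N:empty,E:wait,S:car5-GO,W:wait | queues: N=0 E=2 S=0 W=3
Step 2 [NS]: N:empty,E:wait,S:empty,W:wait | queues: N=0 E=2 S=0 W=3
Step 3 [NS]: N:empty,E:wait,S:empty,W:wait | queues: N=0 E=2 S=0 W=3
Cars crossed by step 3: 1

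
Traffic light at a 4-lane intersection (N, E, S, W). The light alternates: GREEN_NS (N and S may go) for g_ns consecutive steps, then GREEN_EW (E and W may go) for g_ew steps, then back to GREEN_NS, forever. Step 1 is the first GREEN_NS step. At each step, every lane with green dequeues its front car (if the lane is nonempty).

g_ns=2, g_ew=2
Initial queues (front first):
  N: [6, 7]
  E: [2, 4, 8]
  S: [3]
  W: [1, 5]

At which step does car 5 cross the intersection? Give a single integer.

Step 1 [NS]: N:car6-GO,E:wait,S:car3-GO,W:wait | queues: N=1 E=3 S=0 W=2
Step 2 [NS]: N:car7-GO,E:wait,S:empty,W:wait | queues: N=0 E=3 S=0 W=2
Step 3 [EW]: N:wait,E:car2-GO,S:wait,W:car1-GO | queues: N=0 E=2 S=0 W=1
Step 4 [EW]: N:wait,E:car4-GO,S:wait,W:car5-GO | queues: N=0 E=1 S=0 W=0
Step 5 [NS]: N:empty,E:wait,S:empty,W:wait | queues: N=0 E=1 S=0 W=0
Step 6 [NS]: N:empty,E:wait,S:empty,W:wait | queues: N=0 E=1 S=0 W=0
Step 7 [EW]: N:wait,E:car8-GO,S:wait,W:empty | queues: N=0 E=0 S=0 W=0
Car 5 crosses at step 4

4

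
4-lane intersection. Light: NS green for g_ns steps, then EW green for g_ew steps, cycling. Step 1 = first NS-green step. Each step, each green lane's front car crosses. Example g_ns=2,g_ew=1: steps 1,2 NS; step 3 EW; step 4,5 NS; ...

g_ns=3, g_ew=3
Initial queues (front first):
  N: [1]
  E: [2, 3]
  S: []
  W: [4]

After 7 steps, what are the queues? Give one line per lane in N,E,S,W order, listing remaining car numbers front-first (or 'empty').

Step 1 [NS]: N:car1-GO,E:wait,S:empty,W:wait | queues: N=0 E=2 S=0 W=1
Step 2 [NS]: N:empty,E:wait,S:empty,W:wait | queues: N=0 E=2 S=0 W=1
Step 3 [NS]: N:empty,E:wait,S:empty,W:wait | queues: N=0 E=2 S=0 W=1
Step 4 [EW]: N:wait,E:car2-GO,S:wait,W:car4-GO | queues: N=0 E=1 S=0 W=0
Step 5 [EW]: N:wait,E:car3-GO,S:wait,W:empty | queues: N=0 E=0 S=0 W=0

N: empty
E: empty
S: empty
W: empty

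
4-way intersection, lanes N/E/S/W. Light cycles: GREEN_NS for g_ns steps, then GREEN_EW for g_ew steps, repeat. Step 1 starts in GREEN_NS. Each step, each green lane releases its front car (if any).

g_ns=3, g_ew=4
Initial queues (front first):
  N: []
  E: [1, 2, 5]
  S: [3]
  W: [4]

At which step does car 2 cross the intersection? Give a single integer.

Step 1 [NS]: N:empty,E:wait,S:car3-GO,W:wait | queues: N=0 E=3 S=0 W=1
Step 2 [NS]: N:empty,E:wait,S:empty,W:wait | queues: N=0 E=3 S=0 W=1
Step 3 [NS]: N:empty,E:wait,S:empty,W:wait | queues: N=0 E=3 S=0 W=1
Step 4 [EW]: N:wait,E:car1-GO,S:wait,W:car4-GO | queues: N=0 E=2 S=0 W=0
Step 5 [EW]: N:wait,E:car2-GO,S:wait,W:empty | queues: N=0 E=1 S=0 W=0
Step 6 [EW]: N:wait,E:car5-GO,S:wait,W:empty | queues: N=0 E=0 S=0 W=0
Car 2 crosses at step 5

5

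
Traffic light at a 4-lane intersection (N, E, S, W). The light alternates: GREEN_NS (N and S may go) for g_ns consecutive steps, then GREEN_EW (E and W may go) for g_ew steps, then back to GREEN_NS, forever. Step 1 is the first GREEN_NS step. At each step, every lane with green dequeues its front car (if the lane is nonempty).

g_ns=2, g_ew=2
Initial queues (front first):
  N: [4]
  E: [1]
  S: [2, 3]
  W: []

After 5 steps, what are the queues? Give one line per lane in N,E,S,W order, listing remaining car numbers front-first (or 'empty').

Step 1 [NS]: N:car4-GO,E:wait,S:car2-GO,W:wait | queues: N=0 E=1 S=1 W=0
Step 2 [NS]: N:empty,E:wait,S:car3-GO,W:wait | queues: N=0 E=1 S=0 W=0
Step 3 [EW]: N:wait,E:car1-GO,S:wait,W:empty | queues: N=0 E=0 S=0 W=0

N: empty
E: empty
S: empty
W: empty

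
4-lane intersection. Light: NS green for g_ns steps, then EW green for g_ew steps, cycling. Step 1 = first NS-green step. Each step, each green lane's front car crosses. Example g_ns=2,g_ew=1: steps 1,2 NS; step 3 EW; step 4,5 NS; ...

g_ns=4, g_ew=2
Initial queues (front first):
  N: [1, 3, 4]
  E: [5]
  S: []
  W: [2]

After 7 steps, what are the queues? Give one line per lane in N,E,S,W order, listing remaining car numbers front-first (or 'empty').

Step 1 [NS]: N:car1-GO,E:wait,S:empty,W:wait | queues: N=2 E=1 S=0 W=1
Step 2 [NS]: N:car3-GO,E:wait,S:empty,W:wait | queues: N=1 E=1 S=0 W=1
Step 3 [NS]: N:car4-GO,E:wait,S:empty,W:wait | queues: N=0 E=1 S=0 W=1
Step 4 [NS]: N:empty,E:wait,S:empty,W:wait | queues: N=0 E=1 S=0 W=1
Step 5 [EW]: N:wait,E:car5-GO,S:wait,W:car2-GO | queues: N=0 E=0 S=0 W=0

N: empty
E: empty
S: empty
W: empty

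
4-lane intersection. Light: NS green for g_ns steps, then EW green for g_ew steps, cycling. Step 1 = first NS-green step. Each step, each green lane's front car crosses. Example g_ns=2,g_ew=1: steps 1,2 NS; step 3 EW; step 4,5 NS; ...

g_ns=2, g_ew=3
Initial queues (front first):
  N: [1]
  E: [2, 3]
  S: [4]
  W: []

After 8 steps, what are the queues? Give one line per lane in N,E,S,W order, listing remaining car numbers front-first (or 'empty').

Step 1 [NS]: N:car1-GO,E:wait,S:car4-GO,W:wait | queues: N=0 E=2 S=0 W=0
Step 2 [NS]: N:empty,E:wait,S:empty,W:wait | queues: N=0 E=2 S=0 W=0
Step 3 [EW]: N:wait,E:car2-GO,S:wait,W:empty | queues: N=0 E=1 S=0 W=0
Step 4 [EW]: N:wait,E:car3-GO,S:wait,W:empty | queues: N=0 E=0 S=0 W=0

N: empty
E: empty
S: empty
W: empty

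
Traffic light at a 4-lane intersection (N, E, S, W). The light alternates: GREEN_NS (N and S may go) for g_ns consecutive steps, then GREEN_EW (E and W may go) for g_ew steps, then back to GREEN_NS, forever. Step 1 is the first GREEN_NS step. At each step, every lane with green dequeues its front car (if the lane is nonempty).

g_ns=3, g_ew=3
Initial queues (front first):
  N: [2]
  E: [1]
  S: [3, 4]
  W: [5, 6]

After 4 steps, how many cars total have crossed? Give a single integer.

Step 1 [NS]: N:car2-GO,E:wait,S:car3-GO,W:wait | queues: N=0 E=1 S=1 W=2
Step 2 [NS]: N:empty,E:wait,S:car4-GO,W:wait | queues: N=0 E=1 S=0 W=2
Step 3 [NS]: N:empty,E:wait,S:empty,W:wait | queues: N=0 E=1 S=0 W=2
Step 4 [EW]: N:wait,E:car1-GO,S:wait,W:car5-GO | queues: N=0 E=0 S=0 W=1
Cars crossed by step 4: 5

Answer: 5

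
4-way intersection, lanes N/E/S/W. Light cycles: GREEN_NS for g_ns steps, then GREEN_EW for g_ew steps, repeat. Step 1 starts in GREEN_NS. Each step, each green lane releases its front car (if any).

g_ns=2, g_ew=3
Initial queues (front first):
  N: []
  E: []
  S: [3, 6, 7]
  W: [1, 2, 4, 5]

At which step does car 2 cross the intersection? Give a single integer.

Step 1 [NS]: N:empty,E:wait,S:car3-GO,W:wait | queues: N=0 E=0 S=2 W=4
Step 2 [NS]: N:empty,E:wait,S:car6-GO,W:wait | queues: N=0 E=0 S=1 W=4
Step 3 [EW]: N:wait,E:empty,S:wait,W:car1-GO | queues: N=0 E=0 S=1 W=3
Step 4 [EW]: N:wait,E:empty,S:wait,W:car2-GO | queues: N=0 E=0 S=1 W=2
Step 5 [EW]: N:wait,E:empty,S:wait,W:car4-GO | queues: N=0 E=0 S=1 W=1
Step 6 [NS]: N:empty,E:wait,S:car7-GO,W:wait | queues: N=0 E=0 S=0 W=1
Step 7 [NS]: N:empty,E:wait,S:empty,W:wait | queues: N=0 E=0 S=0 W=1
Step 8 [EW]: N:wait,E:empty,S:wait,W:car5-GO | queues: N=0 E=0 S=0 W=0
Car 2 crosses at step 4

4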